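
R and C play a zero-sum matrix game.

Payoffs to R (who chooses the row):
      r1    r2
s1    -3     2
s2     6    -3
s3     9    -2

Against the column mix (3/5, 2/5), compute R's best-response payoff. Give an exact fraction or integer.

23/5

s1: (-3)·(3/5) + (2)·(2/5) = -1.
s2: (6)·(3/5) + (-3)·(2/5) = 12/5.
s3: (9)·(3/5) + (-2)·(2/5) = 23/5.
The best pure response is s3 with expected payoff 23/5.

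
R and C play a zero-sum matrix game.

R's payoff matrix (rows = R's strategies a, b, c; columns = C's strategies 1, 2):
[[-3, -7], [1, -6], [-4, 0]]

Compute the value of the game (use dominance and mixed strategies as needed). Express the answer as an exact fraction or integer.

-24/11

Row a is strictly dominated by row b, so R never plays it.
The remaining 2×2 game on (b, c) × (1, 2) has no saddle point. Let R play b with probability p; indifference gives p − 4(1−p) = −6p, so p = 4/11.
Similarly C's optimal q on 1 is 6/11, and the value is 1·(6/11) + (-6)·(5/11) = -24/11.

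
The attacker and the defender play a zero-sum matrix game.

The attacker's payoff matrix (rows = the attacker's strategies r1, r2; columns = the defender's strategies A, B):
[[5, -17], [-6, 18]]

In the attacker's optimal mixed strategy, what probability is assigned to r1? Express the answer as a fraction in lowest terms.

Row minima are -17 and -6, so the attacker's maximin is -6; column maxima are 5 and 18, so the defender's minimax is 5. These differ, so the equilibrium is in mixed strategies.
Let the attacker play r1 with probability p. The defender is indifferent when 5p − 6(1−p) = −17p + 18(1−p), giving p = 12/23.

12/23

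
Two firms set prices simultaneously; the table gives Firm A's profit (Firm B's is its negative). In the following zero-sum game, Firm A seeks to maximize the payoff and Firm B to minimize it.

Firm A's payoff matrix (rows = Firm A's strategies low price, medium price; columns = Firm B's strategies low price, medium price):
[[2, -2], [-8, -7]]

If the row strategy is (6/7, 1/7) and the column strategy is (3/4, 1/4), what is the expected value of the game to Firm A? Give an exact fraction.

-1/4

Against (3/4, 1/4), each row's expected payoff is low price: 1; medium price: -31/4.
Taking the (6/7, 1/7)-weighted average: (6/7)·(1) + (1/7)·(-31/4) = -1/4.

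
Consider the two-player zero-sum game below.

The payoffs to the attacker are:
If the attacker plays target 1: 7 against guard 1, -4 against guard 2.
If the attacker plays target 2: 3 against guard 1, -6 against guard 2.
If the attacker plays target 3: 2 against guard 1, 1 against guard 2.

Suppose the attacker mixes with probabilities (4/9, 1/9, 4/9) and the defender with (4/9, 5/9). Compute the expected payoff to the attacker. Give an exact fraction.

22/27

Against (4/9, 5/9), each row's expected payoff is target 1: 8/9; target 2: -2; target 3: 13/9.
Taking the (4/9, 1/9, 4/9)-weighted average: (4/9)·(8/9) + (1/9)·(-2) + (4/9)·(13/9) = 22/27.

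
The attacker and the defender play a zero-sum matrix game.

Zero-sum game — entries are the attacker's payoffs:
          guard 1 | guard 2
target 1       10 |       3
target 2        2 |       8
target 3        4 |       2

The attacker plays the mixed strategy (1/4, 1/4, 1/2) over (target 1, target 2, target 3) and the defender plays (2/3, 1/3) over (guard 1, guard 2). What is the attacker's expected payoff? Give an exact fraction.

55/12

Against (2/3, 1/3), each row's expected payoff is target 1: 23/3; target 2: 4; target 3: 10/3.
Taking the (1/4, 1/4, 1/2)-weighted average: (1/4)·(23/3) + (1/4)·(4) + (1/2)·(10/3) = 55/12.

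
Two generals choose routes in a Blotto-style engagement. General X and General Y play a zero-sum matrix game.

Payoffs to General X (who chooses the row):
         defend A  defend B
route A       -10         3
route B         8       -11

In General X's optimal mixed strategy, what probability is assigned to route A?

19/32

Row minima are -10 and -11, so General X's maximin is -10; column maxima are 8 and 3, so General Y's minimax is 3. These differ, so the equilibrium is in mixed strategies.
Let General X play route A with probability p. General Y is indifferent when −10p + 8(1−p) = 3p − 11(1−p), giving p = 19/32.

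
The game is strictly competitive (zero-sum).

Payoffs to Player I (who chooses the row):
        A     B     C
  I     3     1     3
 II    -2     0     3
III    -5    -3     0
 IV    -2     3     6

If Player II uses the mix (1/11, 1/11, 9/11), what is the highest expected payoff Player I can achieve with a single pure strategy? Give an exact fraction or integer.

5

I: (3)·(1/11) + (1)·(1/11) + (3)·(9/11) = 31/11.
II: (-2)·(1/11) + (0)·(1/11) + (3)·(9/11) = 25/11.
III: (-5)·(1/11) + (-3)·(1/11) + (0)·(9/11) = -8/11.
IV: (-2)·(1/11) + (3)·(1/11) + (6)·(9/11) = 5.
The best pure response is IV with expected payoff 5.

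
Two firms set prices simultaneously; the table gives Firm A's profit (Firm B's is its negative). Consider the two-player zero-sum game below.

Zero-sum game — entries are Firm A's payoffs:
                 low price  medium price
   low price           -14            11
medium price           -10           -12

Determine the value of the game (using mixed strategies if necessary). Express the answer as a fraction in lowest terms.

-278/27

Row minima are -14 and -12, so Firm A's maximin is -12; column maxima are -10 and 11, so Firm B's minimax is -10. These differ, so the equilibrium is in mixed strategies.
Let Firm A play low price with probability p. Firm B is indifferent when −14p − 10(1−p) = 11p − 12(1−p), giving p = 2/27.
Let Firm B play low price with probability q. Firm A is indifferent when −14q + 11(1−q) = −10q − 12(1−q), giving q = 23/27.
The value is -14·(23/27) + (11)·(4/27) = -278/27.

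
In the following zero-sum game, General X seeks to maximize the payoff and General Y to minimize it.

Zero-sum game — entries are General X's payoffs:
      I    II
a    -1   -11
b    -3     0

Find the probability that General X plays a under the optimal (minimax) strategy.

Row minima are -11 and -3, so General X's maximin is -3; column maxima are -1 and 0, so General Y's minimax is -1. These differ, so the equilibrium is in mixed strategies.
Let General X play a with probability p. General Y is indifferent when −p − 3(1−p) = −11p, giving p = 3/13.

3/13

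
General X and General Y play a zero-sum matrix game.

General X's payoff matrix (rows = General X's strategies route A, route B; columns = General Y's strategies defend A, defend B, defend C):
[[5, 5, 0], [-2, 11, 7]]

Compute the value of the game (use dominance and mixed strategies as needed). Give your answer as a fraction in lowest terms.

5/2

Column defend B is strictly dominated by defend C for General Y (it gives General X more in every row).
The remaining 2×2 game on (route A, route B) × (defend A, defend C) has no saddle point. Let General X play route A with probability p; indifference gives 5p − 2(1−p) = 7(1−p), so p = 9/14.
Similarly General Y's optimal q on defend A is 1/2, and the value is 5·(1/2) + (0)·(1/2) = 5/2.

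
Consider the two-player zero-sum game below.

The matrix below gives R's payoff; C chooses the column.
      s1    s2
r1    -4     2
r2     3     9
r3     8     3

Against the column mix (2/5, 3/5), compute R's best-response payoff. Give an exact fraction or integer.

33/5

r1: (-4)·(2/5) + (2)·(3/5) = -2/5.
r2: (3)·(2/5) + (9)·(3/5) = 33/5.
r3: (8)·(2/5) + (3)·(3/5) = 5.
The best pure response is r2 with expected payoff 33/5.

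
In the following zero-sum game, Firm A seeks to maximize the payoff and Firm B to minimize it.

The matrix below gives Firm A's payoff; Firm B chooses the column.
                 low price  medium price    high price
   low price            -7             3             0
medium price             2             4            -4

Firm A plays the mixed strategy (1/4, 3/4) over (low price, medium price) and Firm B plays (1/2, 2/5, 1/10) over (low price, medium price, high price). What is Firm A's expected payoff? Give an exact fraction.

43/40

Against (1/2, 2/5, 1/10), each row's expected payoff is low price: -23/10; medium price: 11/5.
Taking the (1/4, 3/4)-weighted average: (1/4)·(-23/10) + (3/4)·(11/5) = 43/40.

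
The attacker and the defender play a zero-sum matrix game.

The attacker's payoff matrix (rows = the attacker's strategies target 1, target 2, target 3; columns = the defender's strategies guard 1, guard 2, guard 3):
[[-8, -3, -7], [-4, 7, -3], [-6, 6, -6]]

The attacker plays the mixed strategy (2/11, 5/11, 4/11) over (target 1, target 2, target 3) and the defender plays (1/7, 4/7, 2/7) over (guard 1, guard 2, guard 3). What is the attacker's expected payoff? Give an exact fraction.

Against (1/7, 4/7, 2/7), each row's expected payoff is target 1: -34/7; target 2: 18/7; target 3: 6/7.
Taking the (2/11, 5/11, 4/11)-weighted average: (2/11)·(-34/7) + (5/11)·(18/7) + (4/11)·(6/7) = 46/77.

46/77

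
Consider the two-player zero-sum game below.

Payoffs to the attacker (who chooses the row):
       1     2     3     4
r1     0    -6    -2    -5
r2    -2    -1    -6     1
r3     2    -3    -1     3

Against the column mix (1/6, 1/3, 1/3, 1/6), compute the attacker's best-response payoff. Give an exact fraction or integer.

-1/2

r1: (0)·(1/6) + (-6)·(1/3) + (-2)·(1/3) + (-5)·(1/6) = -7/2.
r2: (-2)·(1/6) + (-1)·(1/3) + (-6)·(1/3) + (1)·(1/6) = -5/2.
r3: (2)·(1/6) + (-3)·(1/3) + (-1)·(1/3) + (3)·(1/6) = -1/2.
The best pure response is r3 with expected payoff -1/2.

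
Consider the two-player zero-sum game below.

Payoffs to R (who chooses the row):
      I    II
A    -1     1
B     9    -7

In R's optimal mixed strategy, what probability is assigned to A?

Row minima are -1 and -7, so R's maximin is -1; column maxima are 9 and 1, so C's minimax is 1. These differ, so the equilibrium is in mixed strategies.
Let R play A with probability p. C is indifferent when −p + 9(1−p) = p − 7(1−p), giving p = 8/9.

8/9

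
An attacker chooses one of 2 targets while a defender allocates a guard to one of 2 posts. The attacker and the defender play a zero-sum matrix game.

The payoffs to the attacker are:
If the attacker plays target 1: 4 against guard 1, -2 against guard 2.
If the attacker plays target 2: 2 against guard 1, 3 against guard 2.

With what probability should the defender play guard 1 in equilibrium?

Row minima are -2 and 2, so the attacker's maximin is 2; column maxima are 4 and 3, so the defender's minimax is 3. These differ, so the equilibrium is in mixed strategies.
Let the defender play guard 1 with probability q. The attacker is indifferent when 4q − 2(1−q) = 2q + 3(1−q), giving q = 5/7.

5/7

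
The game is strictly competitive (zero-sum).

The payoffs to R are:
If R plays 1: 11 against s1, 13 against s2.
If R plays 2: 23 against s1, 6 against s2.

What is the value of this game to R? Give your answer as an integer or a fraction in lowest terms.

233/19

Row minima are 11 and 6, so R's maximin is 11; column maxima are 23 and 13, so C's minimax is 13. These differ, so the equilibrium is in mixed strategies.
Let R play 1 with probability p. C is indifferent when 11p + 23(1−p) = 13p + 6(1−p), giving p = 17/19.
Let C play s1 with probability q. R is indifferent when 11q + 13(1−q) = 23q + 6(1−q), giving q = 7/19.
The value is 11·(7/19) + (13)·(12/19) = 233/19.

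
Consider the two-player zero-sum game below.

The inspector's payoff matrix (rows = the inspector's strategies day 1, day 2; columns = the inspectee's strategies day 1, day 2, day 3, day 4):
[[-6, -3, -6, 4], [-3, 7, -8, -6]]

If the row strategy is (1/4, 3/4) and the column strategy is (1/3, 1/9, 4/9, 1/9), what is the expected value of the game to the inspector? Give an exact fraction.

-161/36

Against (1/3, 1/9, 4/9, 1/9), each row's expected payoff is day 1: -41/9; day 2: -40/9.
Taking the (1/4, 3/4)-weighted average: (1/4)·(-41/9) + (3/4)·(-40/9) = -161/36.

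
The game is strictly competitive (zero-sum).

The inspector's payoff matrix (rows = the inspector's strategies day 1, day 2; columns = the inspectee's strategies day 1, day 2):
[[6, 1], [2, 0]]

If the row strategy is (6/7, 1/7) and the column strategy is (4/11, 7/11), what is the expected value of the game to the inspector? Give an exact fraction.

Against (4/11, 7/11), each row's expected payoff is day 1: 31/11; day 2: 8/11.
Taking the (6/7, 1/7)-weighted average: (6/7)·(31/11) + (1/7)·(8/11) = 194/77.

194/77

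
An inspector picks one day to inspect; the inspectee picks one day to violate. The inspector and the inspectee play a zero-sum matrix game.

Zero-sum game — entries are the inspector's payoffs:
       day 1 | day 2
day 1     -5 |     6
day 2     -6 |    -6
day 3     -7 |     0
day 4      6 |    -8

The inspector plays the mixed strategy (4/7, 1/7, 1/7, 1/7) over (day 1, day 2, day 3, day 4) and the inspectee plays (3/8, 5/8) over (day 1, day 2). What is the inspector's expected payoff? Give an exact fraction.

-31/56

Against (3/8, 5/8), each row's expected payoff is day 1: 15/8; day 2: -6; day 3: -21/8; day 4: -11/4.
Taking the (4/7, 1/7, 1/7, 1/7)-weighted average: (4/7)·(15/8) + (1/7)·(-6) + (1/7)·(-21/8) + (1/7)·(-11/4) = -31/56.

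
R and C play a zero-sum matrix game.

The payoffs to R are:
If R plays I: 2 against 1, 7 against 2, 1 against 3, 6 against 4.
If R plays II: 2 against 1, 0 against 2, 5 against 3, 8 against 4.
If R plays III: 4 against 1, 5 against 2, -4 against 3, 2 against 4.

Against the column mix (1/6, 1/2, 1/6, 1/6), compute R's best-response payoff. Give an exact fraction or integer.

I: (2)·(1/6) + (7)·(1/2) + (1)·(1/6) + (6)·(1/6) = 5.
II: (2)·(1/6) + (0)·(1/2) + (5)·(1/6) + (8)·(1/6) = 5/2.
III: (4)·(1/6) + (5)·(1/2) + (-4)·(1/6) + (2)·(1/6) = 17/6.
The best pure response is I with expected payoff 5.

5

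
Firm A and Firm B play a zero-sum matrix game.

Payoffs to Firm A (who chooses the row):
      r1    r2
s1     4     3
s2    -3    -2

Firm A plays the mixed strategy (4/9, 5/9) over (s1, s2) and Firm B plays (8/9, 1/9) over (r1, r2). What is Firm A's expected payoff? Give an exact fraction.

10/81

Against (8/9, 1/9), each row's expected payoff is s1: 35/9; s2: -26/9.
Taking the (4/9, 5/9)-weighted average: (4/9)·(35/9) + (5/9)·(-26/9) = 10/81.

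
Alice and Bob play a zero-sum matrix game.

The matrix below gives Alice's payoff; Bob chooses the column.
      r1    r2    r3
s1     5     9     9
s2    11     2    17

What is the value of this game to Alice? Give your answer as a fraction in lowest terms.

Column r3 is strictly dominated by r1 for Bob (it gives Alice more in every row).
The remaining 2×2 game on (s1, s2) × (r1, r2) has no saddle point. Let Alice play s1 with probability p; indifference gives 5p + 11(1−p) = 9p + 2(1−p), so p = 9/13.
Similarly Bob's optimal q on r1 is 7/13, and the value is 5·(7/13) + (9)·(6/13) = 89/13.

89/13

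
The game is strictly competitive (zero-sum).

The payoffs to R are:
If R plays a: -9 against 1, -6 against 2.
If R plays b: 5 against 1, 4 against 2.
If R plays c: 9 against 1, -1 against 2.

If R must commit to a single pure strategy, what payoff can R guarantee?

The worst-case payoff for each row is a: -9, b: 4, c: -1.
The best of these is 4.

4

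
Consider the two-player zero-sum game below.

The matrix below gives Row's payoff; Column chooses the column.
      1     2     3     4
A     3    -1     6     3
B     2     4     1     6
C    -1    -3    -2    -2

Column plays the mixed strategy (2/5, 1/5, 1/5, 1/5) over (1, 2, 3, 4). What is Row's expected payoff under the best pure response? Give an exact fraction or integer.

A: (3)·(2/5) + (-1)·(1/5) + (6)·(1/5) + (3)·(1/5) = 14/5.
B: (2)·(2/5) + (4)·(1/5) + (1)·(1/5) + (6)·(1/5) = 3.
C: (-1)·(2/5) + (-3)·(1/5) + (-2)·(1/5) + (-2)·(1/5) = -9/5.
The best pure response is B with expected payoff 3.

3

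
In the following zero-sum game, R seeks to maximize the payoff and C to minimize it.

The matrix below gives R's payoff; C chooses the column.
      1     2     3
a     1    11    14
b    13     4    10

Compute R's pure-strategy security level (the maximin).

The worst-case payoff for each row is a: 1, b: 4.
The best of these is 4.

4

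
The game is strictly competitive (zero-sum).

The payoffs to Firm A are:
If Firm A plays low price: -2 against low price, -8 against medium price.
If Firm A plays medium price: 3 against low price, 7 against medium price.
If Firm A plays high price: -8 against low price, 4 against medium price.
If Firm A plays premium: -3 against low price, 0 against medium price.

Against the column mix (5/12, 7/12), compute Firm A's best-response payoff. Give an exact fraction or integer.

16/3

low price: (-2)·(5/12) + (-8)·(7/12) = -11/2.
medium price: (3)·(5/12) + (7)·(7/12) = 16/3.
high price: (-8)·(5/12) + (4)·(7/12) = -1.
premium: (-3)·(5/12) + (0)·(7/12) = -5/4.
The best pure response is medium price with expected payoff 16/3.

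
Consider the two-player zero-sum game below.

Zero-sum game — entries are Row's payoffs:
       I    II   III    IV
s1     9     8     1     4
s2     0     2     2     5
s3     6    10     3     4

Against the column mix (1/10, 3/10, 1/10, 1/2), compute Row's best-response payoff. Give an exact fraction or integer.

59/10

s1: (9)·(1/10) + (8)·(3/10) + (1)·(1/10) + (4)·(1/2) = 27/5.
s2: (0)·(1/10) + (2)·(3/10) + (2)·(1/10) + (5)·(1/2) = 33/10.
s3: (6)·(1/10) + (10)·(3/10) + (3)·(1/10) + (4)·(1/2) = 59/10.
The best pure response is s3 with expected payoff 59/10.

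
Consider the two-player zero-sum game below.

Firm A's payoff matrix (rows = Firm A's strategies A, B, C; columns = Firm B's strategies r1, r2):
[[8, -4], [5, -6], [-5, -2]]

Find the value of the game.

-12/5

Row B is strictly dominated by row A, so Firm A never plays it.
The remaining 2×2 game on (A, C) × (r1, r2) has no saddle point. Let Firm A play A with probability p; indifference gives 8p − 5(1−p) = −4p − 2(1−p), so p = 1/5.
Similarly Firm B's optimal q on r1 is 2/15, and the value is 8·(2/15) + (-4)·(13/15) = -12/5.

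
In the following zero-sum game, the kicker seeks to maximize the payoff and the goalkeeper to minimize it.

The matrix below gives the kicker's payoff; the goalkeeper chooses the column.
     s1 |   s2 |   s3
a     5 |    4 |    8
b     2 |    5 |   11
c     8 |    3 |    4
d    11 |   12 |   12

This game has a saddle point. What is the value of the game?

11

Row minima: 4, 2, 3, 11 → the kicker's maximin is 11.
Column maxima: 11, 12, 12 → the goalkeeper's minimax is 11.
They coincide at (d, s1), so the value is 11.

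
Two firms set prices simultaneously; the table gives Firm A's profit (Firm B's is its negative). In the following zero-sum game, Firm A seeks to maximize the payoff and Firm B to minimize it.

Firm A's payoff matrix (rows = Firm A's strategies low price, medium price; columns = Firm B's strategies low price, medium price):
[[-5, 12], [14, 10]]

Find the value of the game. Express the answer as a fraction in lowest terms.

Row minima are -5 and 10, so Firm A's maximin is 10; column maxima are 14 and 12, so Firm B's minimax is 12. These differ, so the equilibrium is in mixed strategies.
Let Firm A play low price with probability p. Firm B is indifferent when −5p + 14(1−p) = 12p + 10(1−p), giving p = 4/21.
Let Firm B play low price with probability q. Firm A is indifferent when −5q + 12(1−q) = 14q + 10(1−q), giving q = 2/21.
The value is -5·(2/21) + (12)·(19/21) = 218/21.

218/21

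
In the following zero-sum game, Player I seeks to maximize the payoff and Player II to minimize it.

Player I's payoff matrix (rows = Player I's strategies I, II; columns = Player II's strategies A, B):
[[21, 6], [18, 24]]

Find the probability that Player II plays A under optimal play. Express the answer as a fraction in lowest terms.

Row minima are 6 and 18, so Player I's maximin is 18; column maxima are 21 and 24, so Player II's minimax is 21. These differ, so the equilibrium is in mixed strategies.
Let Player II play A with probability q. Player I is indifferent when 21q + 6(1−q) = 18q + 24(1−q), giving q = 6/7.

6/7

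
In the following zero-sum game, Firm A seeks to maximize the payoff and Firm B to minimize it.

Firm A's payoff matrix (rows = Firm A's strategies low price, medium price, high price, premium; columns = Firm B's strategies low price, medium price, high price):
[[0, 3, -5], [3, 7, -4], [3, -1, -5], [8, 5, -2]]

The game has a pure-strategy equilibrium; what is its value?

-2

Row minima: -5, -4, -5, -2 → Firm A's maximin is -2.
Column maxima: 8, 7, -2 → Firm B's minimax is -2.
They coincide at (premium, high price), so the value is -2.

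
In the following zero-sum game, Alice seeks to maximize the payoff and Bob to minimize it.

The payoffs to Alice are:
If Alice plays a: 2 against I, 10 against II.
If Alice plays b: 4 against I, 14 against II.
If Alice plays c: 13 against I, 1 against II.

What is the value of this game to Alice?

89/11

Row a is strictly dominated by row b, so Alice never plays it.
The remaining 2×2 game on (b, c) × (I, II) has no saddle point. Let Alice play b with probability p; indifference gives 4p + 13(1−p) = 14p + (1−p), so p = 6/11.
Similarly Bob's optimal q on I is 13/22, and the value is 4·(13/22) + (14)·(9/22) = 89/11.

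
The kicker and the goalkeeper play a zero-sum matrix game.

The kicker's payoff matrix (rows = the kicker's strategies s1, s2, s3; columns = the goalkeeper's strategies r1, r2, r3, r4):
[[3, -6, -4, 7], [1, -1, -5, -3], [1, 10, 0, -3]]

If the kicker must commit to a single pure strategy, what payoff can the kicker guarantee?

The worst-case payoff for each row is s1: -6, s2: -5, s3: -3.
The best of these is -3.

-3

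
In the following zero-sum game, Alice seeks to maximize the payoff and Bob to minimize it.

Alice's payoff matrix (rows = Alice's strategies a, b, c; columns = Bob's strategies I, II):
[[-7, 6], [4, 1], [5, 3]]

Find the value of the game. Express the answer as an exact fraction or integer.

Row b is strictly dominated by row c, so Alice never plays it.
The remaining 2×2 game on (a, c) × (I, II) has no saddle point. Let Alice play a with probability p; indifference gives −7p + 5(1−p) = 6p + 3(1−p), so p = 2/15.
Similarly Bob's optimal q on I is 1/5, and the value is -7·(1/5) + (6)·(4/5) = 17/5.

17/5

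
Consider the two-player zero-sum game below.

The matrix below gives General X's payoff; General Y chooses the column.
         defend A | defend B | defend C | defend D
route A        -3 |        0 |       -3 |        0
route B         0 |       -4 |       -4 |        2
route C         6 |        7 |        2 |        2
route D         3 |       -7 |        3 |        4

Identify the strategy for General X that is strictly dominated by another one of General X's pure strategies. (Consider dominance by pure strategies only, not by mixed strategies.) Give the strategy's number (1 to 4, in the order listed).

Compare route A with route C: 6 > -3, 7 > 0, 2 > -3, 2 > 0.
So route C strictly dominates route A for General X; route A is strictly dominated.

1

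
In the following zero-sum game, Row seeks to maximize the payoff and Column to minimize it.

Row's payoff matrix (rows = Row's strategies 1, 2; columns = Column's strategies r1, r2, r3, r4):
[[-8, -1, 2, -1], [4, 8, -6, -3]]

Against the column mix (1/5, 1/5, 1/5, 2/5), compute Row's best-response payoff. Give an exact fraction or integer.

0

1: (-8)·(1/5) + (-1)·(1/5) + (2)·(1/5) + (-1)·(2/5) = -9/5.
2: (4)·(1/5) + (8)·(1/5) + (-6)·(1/5) + (-3)·(2/5) = 0.
The best pure response is 2 with expected payoff 0.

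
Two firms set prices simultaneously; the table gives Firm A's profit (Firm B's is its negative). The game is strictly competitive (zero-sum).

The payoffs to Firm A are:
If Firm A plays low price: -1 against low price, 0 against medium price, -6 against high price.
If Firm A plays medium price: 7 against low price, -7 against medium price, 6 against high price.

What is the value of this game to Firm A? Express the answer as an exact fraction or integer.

Column low price is strictly dominated by high price for Firm B (it gives Firm A more in every row).
The remaining 2×2 game on (low price, medium price) × (medium price, high price) has no saddle point. Let Firm A play low price with probability p; indifference gives −7(1−p) = −6p + 6(1−p), so p = 13/19.
Similarly Firm B's optimal q on medium price is 12/19, and the value is 0·(12/19) + (-6)·(7/19) = -42/19.

-42/19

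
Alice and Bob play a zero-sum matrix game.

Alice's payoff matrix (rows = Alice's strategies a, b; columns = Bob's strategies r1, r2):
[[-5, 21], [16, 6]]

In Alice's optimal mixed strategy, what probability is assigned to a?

5/18

Row minima are -5 and 6, so Alice's maximin is 6; column maxima are 16 and 21, so Bob's minimax is 16. These differ, so the equilibrium is in mixed strategies.
Let Alice play a with probability p. Bob is indifferent when −5p + 16(1−p) = 21p + 6(1−p), giving p = 5/18.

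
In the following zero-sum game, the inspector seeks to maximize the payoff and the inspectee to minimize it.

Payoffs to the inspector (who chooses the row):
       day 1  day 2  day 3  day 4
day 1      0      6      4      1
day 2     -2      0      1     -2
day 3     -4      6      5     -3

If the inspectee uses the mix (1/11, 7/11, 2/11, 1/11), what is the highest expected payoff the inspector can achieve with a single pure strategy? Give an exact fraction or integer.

day 1: (0)·(1/11) + (6)·(7/11) + (4)·(2/11) + (1)·(1/11) = 51/11.
day 2: (-2)·(1/11) + (0)·(7/11) + (1)·(2/11) + (-2)·(1/11) = -2/11.
day 3: (-4)·(1/11) + (6)·(7/11) + (5)·(2/11) + (-3)·(1/11) = 45/11.
The best pure response is day 1 with expected payoff 51/11.

51/11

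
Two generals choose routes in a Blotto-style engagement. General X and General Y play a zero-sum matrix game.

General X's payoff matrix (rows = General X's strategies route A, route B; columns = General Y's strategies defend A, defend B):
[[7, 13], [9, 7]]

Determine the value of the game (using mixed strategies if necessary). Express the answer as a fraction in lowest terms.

Row minima are 7 and 7, so General X's maximin is 7; column maxima are 9 and 13, so General Y's minimax is 9. These differ, so the equilibrium is in mixed strategies.
Let General X play route A with probability p. General Y is indifferent when 7p + 9(1−p) = 13p + 7(1−p), giving p = 1/4.
Let General Y play defend A with probability q. General X is indifferent when 7q + 13(1−q) = 9q + 7(1−q), giving q = 3/4.
The value is 7·(3/4) + (13)·(1/4) = 17/2.

17/2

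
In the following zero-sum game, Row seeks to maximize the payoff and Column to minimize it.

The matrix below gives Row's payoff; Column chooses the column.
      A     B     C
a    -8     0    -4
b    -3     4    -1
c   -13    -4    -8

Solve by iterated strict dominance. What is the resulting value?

Row a is strictly dominated by row b (-3>-8, 4>0, -1>-4); eliminate a.
Column C is strictly dominated by A for Column (-3<-1, -13<-8); eliminate C.
Column B is strictly dominated by A for Column (-3<4, -13<-4); eliminate B.
Row c is strictly dominated by row b (-3>-13); eliminate c.
Only (b, A) remains, with payoff -3.

-3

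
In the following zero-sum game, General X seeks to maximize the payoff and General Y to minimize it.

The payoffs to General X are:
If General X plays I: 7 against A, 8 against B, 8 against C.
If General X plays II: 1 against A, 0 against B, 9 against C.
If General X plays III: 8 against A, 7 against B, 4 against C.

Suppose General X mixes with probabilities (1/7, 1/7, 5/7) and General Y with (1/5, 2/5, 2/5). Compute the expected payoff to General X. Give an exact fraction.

Against (1/5, 2/5, 2/5), each row's expected payoff is I: 39/5; II: 19/5; III: 6.
Taking the (1/7, 1/7, 5/7)-weighted average: (1/7)·(39/5) + (1/7)·(19/5) + (5/7)·(6) = 208/35.

208/35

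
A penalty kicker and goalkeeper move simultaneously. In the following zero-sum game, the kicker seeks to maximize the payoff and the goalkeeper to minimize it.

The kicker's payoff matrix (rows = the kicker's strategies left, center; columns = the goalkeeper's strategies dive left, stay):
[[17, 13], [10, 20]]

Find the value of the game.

15

Row minima are 13 and 10, so the kicker's maximin is 13; column maxima are 17 and 20, so the goalkeeper's minimax is 17. These differ, so the equilibrium is in mixed strategies.
Let the kicker play left with probability p. The goalkeeper is indifferent when 17p + 10(1−p) = 13p + 20(1−p), giving p = 5/7.
Let the goalkeeper play dive left with probability q. The kicker is indifferent when 17q + 13(1−q) = 10q + 20(1−q), giving q = 1/2.
The value is 17·(1/2) + (13)·(1/2) = 15.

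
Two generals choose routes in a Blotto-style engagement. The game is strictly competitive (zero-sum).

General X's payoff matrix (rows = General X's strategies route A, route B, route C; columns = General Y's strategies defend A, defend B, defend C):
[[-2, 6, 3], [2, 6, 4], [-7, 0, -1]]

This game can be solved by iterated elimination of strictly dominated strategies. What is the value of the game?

Column defend B is strictly dominated by defend A for General Y (-2<6, 2<6, -7<0); eliminate defend B.
Row route A is strictly dominated by row route B (2>-2, 4>3); eliminate route A.
Column defend C is strictly dominated by defend A for General Y (2<4, -7<-1); eliminate defend C.
Row route C is strictly dominated by row route B (2>-7); eliminate route C.
Only (route B, defend A) remains, with payoff 2.

2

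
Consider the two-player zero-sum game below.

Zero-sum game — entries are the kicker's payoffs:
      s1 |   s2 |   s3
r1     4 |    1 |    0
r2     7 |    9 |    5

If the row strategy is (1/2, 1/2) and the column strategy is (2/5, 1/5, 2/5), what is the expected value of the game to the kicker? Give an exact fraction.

Against (2/5, 1/5, 2/5), each row's expected payoff is r1: 9/5; r2: 33/5.
Taking the (1/2, 1/2)-weighted average: (1/2)·(9/5) + (1/2)·(33/5) = 21/5.

21/5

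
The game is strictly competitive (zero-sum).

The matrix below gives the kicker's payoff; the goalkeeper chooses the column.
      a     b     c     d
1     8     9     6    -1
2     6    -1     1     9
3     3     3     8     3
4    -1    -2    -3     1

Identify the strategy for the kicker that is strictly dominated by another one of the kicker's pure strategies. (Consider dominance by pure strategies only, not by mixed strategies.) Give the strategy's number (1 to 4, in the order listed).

4

Compare 4 with 2: 6 > -1, -1 > -2, 1 > -3, 9 > 1.
So 2 strictly dominates 4 for the kicker; 4 is strictly dominated.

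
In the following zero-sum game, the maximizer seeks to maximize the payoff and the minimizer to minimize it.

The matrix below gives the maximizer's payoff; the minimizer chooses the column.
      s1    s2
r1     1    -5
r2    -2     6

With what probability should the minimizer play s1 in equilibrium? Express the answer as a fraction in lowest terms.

Row minima are -5 and -2, so the maximizer's maximin is -2; column maxima are 1 and 6, so the minimizer's minimax is 1. These differ, so the equilibrium is in mixed strategies.
Let the minimizer play s1 with probability q. The maximizer is indifferent when q − 5(1−q) = −2q + 6(1−q), giving q = 11/14.

11/14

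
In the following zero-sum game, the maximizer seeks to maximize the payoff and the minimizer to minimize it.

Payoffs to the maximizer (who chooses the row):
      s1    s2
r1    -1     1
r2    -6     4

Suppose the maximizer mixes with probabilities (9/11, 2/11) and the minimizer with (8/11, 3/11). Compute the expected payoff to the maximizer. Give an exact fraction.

-117/121

Against (8/11, 3/11), each row's expected payoff is r1: -5/11; r2: -36/11.
Taking the (9/11, 2/11)-weighted average: (9/11)·(-5/11) + (2/11)·(-36/11) = -117/121.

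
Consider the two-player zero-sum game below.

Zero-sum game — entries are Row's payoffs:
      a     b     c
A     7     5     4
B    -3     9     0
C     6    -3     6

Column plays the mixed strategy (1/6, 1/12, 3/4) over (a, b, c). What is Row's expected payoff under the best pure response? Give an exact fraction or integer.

21/4

A: (7)·(1/6) + (5)·(1/12) + (4)·(3/4) = 55/12.
B: (-3)·(1/6) + (9)·(1/12) + (0)·(3/4) = 1/4.
C: (6)·(1/6) + (-3)·(1/12) + (6)·(3/4) = 21/4.
The best pure response is C with expected payoff 21/4.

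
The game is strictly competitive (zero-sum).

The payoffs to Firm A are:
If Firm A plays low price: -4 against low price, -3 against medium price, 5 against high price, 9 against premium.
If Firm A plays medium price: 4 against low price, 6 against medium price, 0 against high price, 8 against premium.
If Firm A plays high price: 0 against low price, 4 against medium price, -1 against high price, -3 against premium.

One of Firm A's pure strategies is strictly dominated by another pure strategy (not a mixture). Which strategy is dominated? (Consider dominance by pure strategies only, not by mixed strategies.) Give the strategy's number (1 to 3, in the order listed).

Compare high price with medium price: 4 > 0, 6 > 4, 0 > -1, 8 > -3.
So medium price strictly dominates high price for Firm A; high price is strictly dominated.

3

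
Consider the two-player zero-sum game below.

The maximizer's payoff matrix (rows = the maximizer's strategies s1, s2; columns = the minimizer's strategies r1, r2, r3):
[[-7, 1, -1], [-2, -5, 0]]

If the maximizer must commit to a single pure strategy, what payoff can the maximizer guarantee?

-5

The worst-case payoff for each row is s1: -7, s2: -5.
The best of these is -5.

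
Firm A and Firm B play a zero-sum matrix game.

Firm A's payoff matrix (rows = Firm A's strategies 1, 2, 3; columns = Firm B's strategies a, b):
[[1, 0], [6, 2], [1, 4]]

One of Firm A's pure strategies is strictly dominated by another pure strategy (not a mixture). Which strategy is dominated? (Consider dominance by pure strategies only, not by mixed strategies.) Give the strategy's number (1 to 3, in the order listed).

1

Compare 1 with 2: 6 > 1, 2 > 0.
So 2 strictly dominates 1 for Firm A; 1 is strictly dominated.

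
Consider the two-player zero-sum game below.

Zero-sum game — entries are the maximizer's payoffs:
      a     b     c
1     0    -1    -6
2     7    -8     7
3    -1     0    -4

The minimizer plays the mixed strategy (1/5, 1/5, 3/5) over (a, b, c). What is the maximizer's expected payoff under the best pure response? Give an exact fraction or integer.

4

1: (0)·(1/5) + (-1)·(1/5) + (-6)·(3/5) = -19/5.
2: (7)·(1/5) + (-8)·(1/5) + (7)·(3/5) = 4.
3: (-1)·(1/5) + (0)·(1/5) + (-4)·(3/5) = -13/5.
The best pure response is 2 with expected payoff 4.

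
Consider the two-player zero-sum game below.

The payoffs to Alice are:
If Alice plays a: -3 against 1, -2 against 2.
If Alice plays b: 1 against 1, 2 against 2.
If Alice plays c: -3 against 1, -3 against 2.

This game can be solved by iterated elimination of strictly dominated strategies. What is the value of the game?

1

Row a is strictly dominated by row b (1>-3, 2>-2); eliminate a.
Row c is strictly dominated by row b (1>-3, 2>-3); eliminate c.
Column 2 is strictly dominated by 1 for Bob (1<2); eliminate 2.
Only (b, 1) remains, with payoff 1.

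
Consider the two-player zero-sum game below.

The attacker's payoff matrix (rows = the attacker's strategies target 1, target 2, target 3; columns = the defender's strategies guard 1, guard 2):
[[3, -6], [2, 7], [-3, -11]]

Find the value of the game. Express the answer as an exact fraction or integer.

33/14

Row target 3 is strictly dominated by row target 1, so the attacker never plays it.
The remaining 2×2 game on (target 1, target 2) × (guard 1, guard 2) has no saddle point. Let the attacker play target 1 with probability p; indifference gives 3p + 2(1−p) = −6p + 7(1−p), so p = 5/14.
Similarly the defender's optimal q on guard 1 is 13/14, and the value is 3·(13/14) + (-6)·(1/14) = 33/14.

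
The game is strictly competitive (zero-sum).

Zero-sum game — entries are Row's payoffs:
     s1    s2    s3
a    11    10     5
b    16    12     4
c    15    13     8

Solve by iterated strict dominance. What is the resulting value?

8

Column s1 is strictly dominated by s2 for Column (10<11, 12<16, 13<15); eliminate s1.
Row a is strictly dominated by row c (13>10, 8>5); eliminate a.
Row b is strictly dominated by row c (13>12, 8>4); eliminate b.
Column s2 is strictly dominated by s3 for Column (8<13); eliminate s2.
Only (c, s3) remains, with payoff 8.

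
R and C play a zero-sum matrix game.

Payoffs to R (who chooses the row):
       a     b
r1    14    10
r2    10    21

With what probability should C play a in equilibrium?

Row minima are 10 and 10, so R's maximin is 10; column maxima are 14 and 21, so C's minimax is 14. These differ, so the equilibrium is in mixed strategies.
Let C play a with probability q. R is indifferent when 14q + 10(1−q) = 10q + 21(1−q), giving q = 11/15.

11/15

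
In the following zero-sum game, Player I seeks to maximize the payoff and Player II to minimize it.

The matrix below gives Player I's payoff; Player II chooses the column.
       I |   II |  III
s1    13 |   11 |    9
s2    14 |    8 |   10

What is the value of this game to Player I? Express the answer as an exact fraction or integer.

19/2

Column I is strictly dominated by III for Player II (it gives Player I more in every row).
The remaining 2×2 game on (s1, s2) × (II, III) has no saddle point. Let Player I play s1 with probability p; indifference gives 11p + 8(1−p) = 9p + 10(1−p), so p = 1/2.
Similarly Player II's optimal q on II is 1/4, and the value is 11·(1/4) + (9)·(3/4) = 19/2.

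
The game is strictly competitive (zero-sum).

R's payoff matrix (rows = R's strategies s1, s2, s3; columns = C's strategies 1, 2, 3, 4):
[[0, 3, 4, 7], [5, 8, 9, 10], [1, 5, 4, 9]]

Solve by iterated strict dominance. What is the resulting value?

Row s3 is strictly dominated by row s2 (5>1, 8>5, 9>4, 10>9); eliminate s3.
Column 2 is strictly dominated by 1 for C (0<3, 5<8); eliminate 2.
Row s1 is strictly dominated by row s2 (5>0, 9>4, 10>7); eliminate s1.
Column 4 is strictly dominated by 1 for C (5<10); eliminate 4.
Column 3 is strictly dominated by 1 for C (5<9); eliminate 3.
Only (s2, 1) remains, with payoff 5.

5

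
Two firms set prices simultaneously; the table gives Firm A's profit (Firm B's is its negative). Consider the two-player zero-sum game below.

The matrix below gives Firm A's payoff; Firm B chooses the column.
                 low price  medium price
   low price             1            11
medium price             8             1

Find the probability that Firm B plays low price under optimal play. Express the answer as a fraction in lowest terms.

Row minima are 1 and 1, so Firm A's maximin is 1; column maxima are 8 and 11, so Firm B's minimax is 8. These differ, so the equilibrium is in mixed strategies.
Let Firm B play low price with probability q. Firm A is indifferent when q + 11(1−q) = 8q + (1−q), giving q = 10/17.

10/17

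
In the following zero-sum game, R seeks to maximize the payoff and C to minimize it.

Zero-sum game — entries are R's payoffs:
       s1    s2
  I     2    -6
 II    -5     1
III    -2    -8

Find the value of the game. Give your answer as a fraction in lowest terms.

-2

Row III is strictly dominated by row I, so R never plays it.
The remaining 2×2 game on (I, II) × (s1, s2) has no saddle point. Let R play I with probability p; indifference gives 2p − 5(1−p) = −6p + (1−p), so p = 3/7.
Similarly C's optimal q on s1 is 1/2, and the value is 2·(1/2) + (-6)·(1/2) = -2.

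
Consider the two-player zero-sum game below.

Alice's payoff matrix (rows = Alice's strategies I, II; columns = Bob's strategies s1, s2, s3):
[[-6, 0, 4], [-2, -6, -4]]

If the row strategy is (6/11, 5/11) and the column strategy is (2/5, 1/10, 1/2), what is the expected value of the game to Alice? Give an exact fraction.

Against (2/5, 1/10, 1/2), each row's expected payoff is I: -2/5; II: -17/5.
Taking the (6/11, 5/11)-weighted average: (6/11)·(-2/5) + (5/11)·(-17/5) = -97/55.

-97/55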